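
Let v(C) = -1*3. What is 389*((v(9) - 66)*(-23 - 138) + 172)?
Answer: 4388309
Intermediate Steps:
v(C) = -3
389*((v(9) - 66)*(-23 - 138) + 172) = 389*((-3 - 66)*(-23 - 138) + 172) = 389*(-69*(-161) + 172) = 389*(11109 + 172) = 389*11281 = 4388309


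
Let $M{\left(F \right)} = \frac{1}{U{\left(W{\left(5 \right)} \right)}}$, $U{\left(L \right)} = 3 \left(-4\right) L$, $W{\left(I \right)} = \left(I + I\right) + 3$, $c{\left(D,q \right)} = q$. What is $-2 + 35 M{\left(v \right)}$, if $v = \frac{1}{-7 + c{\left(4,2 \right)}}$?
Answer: $- \frac{347}{156} \approx -2.2244$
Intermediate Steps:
$W{\left(I \right)} = 3 + 2 I$ ($W{\left(I \right)} = 2 I + 3 = 3 + 2 I$)
$U{\left(L \right)} = - 12 L$
$v = - \frac{1}{5}$ ($v = \frac{1}{-7 + 2} = \frac{1}{-5} = - \frac{1}{5} \approx -0.2$)
$M{\left(F \right)} = - \frac{1}{156}$ ($M{\left(F \right)} = \frac{1}{\left(-12\right) \left(3 + 2 \cdot 5\right)} = \frac{1}{\left(-12\right) \left(3 + 10\right)} = \frac{1}{\left(-12\right) 13} = \frac{1}{-156} = - \frac{1}{156}$)
$-2 + 35 M{\left(v \right)} = -2 + 35 \left(- \frac{1}{156}\right) = -2 - \frac{35}{156} = - \frac{347}{156}$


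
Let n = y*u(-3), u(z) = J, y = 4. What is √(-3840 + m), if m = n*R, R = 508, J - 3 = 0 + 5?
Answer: 8*√194 ≈ 111.43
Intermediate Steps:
J = 8 (J = 3 + (0 + 5) = 3 + 5 = 8)
u(z) = 8
n = 32 (n = 4*8 = 32)
m = 16256 (m = 32*508 = 16256)
√(-3840 + m) = √(-3840 + 16256) = √12416 = 8*√194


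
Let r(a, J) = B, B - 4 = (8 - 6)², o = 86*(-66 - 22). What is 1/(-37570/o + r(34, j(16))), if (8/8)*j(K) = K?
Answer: 3784/49057 ≈ 0.077135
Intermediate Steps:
j(K) = K
o = -7568 (o = 86*(-88) = -7568)
B = 8 (B = 4 + (8 - 6)² = 4 + 2² = 4 + 4 = 8)
r(a, J) = 8
1/(-37570/o + r(34, j(16))) = 1/(-37570/(-7568) + 8) = 1/(-37570*(-1/7568) + 8) = 1/(18785/3784 + 8) = 1/(49057/3784) = 3784/49057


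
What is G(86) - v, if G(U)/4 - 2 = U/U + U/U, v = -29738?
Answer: 29754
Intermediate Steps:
G(U) = 16 (G(U) = 8 + 4*(U/U + U/U) = 8 + 4*(1 + 1) = 8 + 4*2 = 8 + 8 = 16)
G(86) - v = 16 - 1*(-29738) = 16 + 29738 = 29754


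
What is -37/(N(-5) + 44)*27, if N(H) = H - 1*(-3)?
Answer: -333/14 ≈ -23.786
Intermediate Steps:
N(H) = 3 + H (N(H) = H + 3 = 3 + H)
-37/(N(-5) + 44)*27 = -37/((3 - 5) + 44)*27 = -37/(-2 + 44)*27 = -37/42*27 = -333/14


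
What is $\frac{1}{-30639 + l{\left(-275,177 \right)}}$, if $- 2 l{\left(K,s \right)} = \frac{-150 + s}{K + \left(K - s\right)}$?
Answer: $- \frac{1454}{44549079} \approx -3.2638 \cdot 10^{-5}$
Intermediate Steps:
$l{\left(K,s \right)} = - \frac{-150 + s}{2 \left(- s + 2 K\right)}$ ($l{\left(K,s \right)} = - \frac{\left(-150 + s\right) \frac{1}{K + \left(K - s\right)}}{2} = - \frac{\left(-150 + s\right) \frac{1}{- s + 2 K}}{2} = - \frac{\frac{1}{- s + 2 K} \left(-150 + s\right)}{2} = - \frac{-150 + s}{2 \left(- s + 2 K\right)}$)
$\frac{1}{-30639 + l{\left(-275,177 \right)}} = \frac{1}{-30639 + \frac{150 - 177}{2 \left(\left(-1\right) 177 + 2 \left(-275\right)\right)}} = \frac{1}{-30639 + \frac{150 - 177}{2 \left(-177 - 550\right)}} = \frac{1}{-30639 + \frac{1}{2} \frac{1}{-727} \left(-27\right)} = \frac{1}{-30639 + \frac{1}{2} \left(- \frac{1}{727}\right) \left(-27\right)} = \frac{1}{-30639 + \frac{27}{1454}} = \frac{1}{- \frac{44549079}{1454}} = - \frac{1454}{44549079}$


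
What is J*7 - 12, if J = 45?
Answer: 303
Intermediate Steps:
J*7 - 12 = 45*7 - 12 = 315 - 12 = 303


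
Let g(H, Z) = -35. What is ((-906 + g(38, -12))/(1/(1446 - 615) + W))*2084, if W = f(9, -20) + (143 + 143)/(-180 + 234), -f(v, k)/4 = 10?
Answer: 3666662019/64885 ≈ 56510.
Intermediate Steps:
f(v, k) = -40 (f(v, k) = -4*10 = -40)
W = -937/27 (W = -40 + (143 + 143)/(-180 + 234) = -40 + 286/54 = -40 + 286*(1/54) = -40 + 143/27 = -937/27 ≈ -34.704)
((-906 + g(38, -12))/(1/(1446 - 615) + W))*2084 = ((-906 - 35)/(1/(1446 - 615) - 937/27))*2084 = -941/(1/831 - 937/27)*2084 = -941/(-259540/7479)*2084 = -941*(-7479/259540)*2084 = (7037739/259540)*2084 = 3666662019/64885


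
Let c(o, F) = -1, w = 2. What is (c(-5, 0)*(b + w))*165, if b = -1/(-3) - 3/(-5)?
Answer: -484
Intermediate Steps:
b = 14/15 (b = -1*(-⅓) - 3*(-⅕) = ⅓ + ⅗ = 14/15 ≈ 0.93333)
(c(-5, 0)*(b + w))*165 = -(14/15 + 2)*165 = -1*44/15*165 = -44/15*165 = -484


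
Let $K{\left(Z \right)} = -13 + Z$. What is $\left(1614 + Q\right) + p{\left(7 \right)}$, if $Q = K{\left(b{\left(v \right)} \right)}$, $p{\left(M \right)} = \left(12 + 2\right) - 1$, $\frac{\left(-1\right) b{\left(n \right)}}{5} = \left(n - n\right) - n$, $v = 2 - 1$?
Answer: $1619$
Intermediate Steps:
$v = 1$ ($v = 2 + \left(-2 + 1\right) = 2 - 1 = 1$)
$b{\left(n \right)} = 5 n$ ($b{\left(n \right)} = - 5 \left(\left(n - n\right) - n\right) = - 5 \left(0 - n\right) = - 5 \left(- n\right) = 5 n$)
$p{\left(M \right)} = 13$ ($p{\left(M \right)} = 14 - 1 = 13$)
$Q = -8$ ($Q = -13 + 5 \cdot 1 = -13 + 5 = -8$)
$\left(1614 + Q\right) + p{\left(7 \right)} = \left(1614 - 8\right) + 13 = 1606 + 13 = 1619$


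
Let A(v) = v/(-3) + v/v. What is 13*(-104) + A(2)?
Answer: -4055/3 ≈ -1351.7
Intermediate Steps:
A(v) = 1 - v/3 (A(v) = v*(-⅓) + 1 = -v/3 + 1 = 1 - v/3)
13*(-104) + A(2) = 13*(-104) + (1 - ⅓*2) = -1352 + (1 - ⅔) = -1352 + ⅓ = -4055/3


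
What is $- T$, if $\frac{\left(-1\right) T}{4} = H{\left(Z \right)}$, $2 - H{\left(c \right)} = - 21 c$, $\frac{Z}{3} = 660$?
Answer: $166328$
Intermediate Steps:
$Z = 1980$ ($Z = 3 \cdot 660 = 1980$)
$H{\left(c \right)} = 2 + 21 c$ ($H{\left(c \right)} = 2 - - 21 c = 2 + 21 c$)
$T = -166328$ ($T = - 4 \left(2 + 21 \cdot 1980\right) = - 4 \left(2 + 41580\right) = \left(-4\right) 41582 = -166328$)
$- T = \left(-1\right) \left(-166328\right) = 166328$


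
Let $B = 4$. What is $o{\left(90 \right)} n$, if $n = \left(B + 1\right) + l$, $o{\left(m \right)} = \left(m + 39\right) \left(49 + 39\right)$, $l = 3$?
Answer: $90816$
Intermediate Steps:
$o{\left(m \right)} = 3432 + 88 m$ ($o{\left(m \right)} = \left(39 + m\right) 88 = 3432 + 88 m$)
$n = 8$ ($n = \left(4 + 1\right) + 3 = 5 + 3 = 8$)
$o{\left(90 \right)} n = \left(3432 + 88 \cdot 90\right) 8 = \left(3432 + 7920\right) 8 = 11352 \cdot 8 = 90816$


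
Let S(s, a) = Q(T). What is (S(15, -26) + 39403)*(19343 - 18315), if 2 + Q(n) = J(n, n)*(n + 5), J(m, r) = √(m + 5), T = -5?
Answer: 40504228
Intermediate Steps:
J(m, r) = √(5 + m)
Q(n) = -2 + (5 + n)^(3/2) (Q(n) = -2 + √(5 + n)*(n + 5) = -2 + √(5 + n)*(5 + n) = -2 + (5 + n)^(3/2))
S(s, a) = -2 (S(s, a) = -2 + 5*√(5 - 5) - 5*√(5 - 5) = -2 + 5*√0 - 5*√0 = -2 + 5*0 - 5*0 = -2 + 0 + 0 = -2)
(S(15, -26) + 39403)*(19343 - 18315) = (-2 + 39403)*(19343 - 18315) = 39401*1028 = 40504228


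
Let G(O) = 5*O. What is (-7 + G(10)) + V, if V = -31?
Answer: 12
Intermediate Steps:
(-7 + G(10)) + V = (-7 + 5*10) - 31 = (-7 + 50) - 31 = 43 - 31 = 12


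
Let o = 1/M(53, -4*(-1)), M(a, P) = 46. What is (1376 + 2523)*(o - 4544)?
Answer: -814980677/46 ≈ -1.7717e+7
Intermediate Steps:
o = 1/46 ≈ 0.021739
(1376 + 2523)*(o - 4544) = (1376 + 2523)*(1/46 - 4544) = 3899*(-209023/46) = -814980677/46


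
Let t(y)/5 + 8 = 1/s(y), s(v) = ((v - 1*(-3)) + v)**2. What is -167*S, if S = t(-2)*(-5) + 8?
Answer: -30561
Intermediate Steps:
s(v) = (3 + 2*v)**2 (s(v) = ((v + 3) + v)**2 = ((3 + v) + v)**2 = (3 + 2*v)**2)
t(y) = -40 + 5/(3 + 2*y)**2 (t(y) = -40 + 5/((3 + 2*y)**2) = -40 + 5/(3 + 2*y)**2)
S = 183 (S = (-40 + 5/(3 + 2*(-2))**2)*(-5) + 8 = (-40 + 5/(3 - 4)**2)*(-5) + 8 = (-40 + 5/(-1)**2)*(-5) + 8 = (-40 + 5*1)*(-5) + 8 = (-40 + 5)*(-5) + 8 = -35*(-5) + 8 = 175 + 8 = 183)
-167*S = -167*183 = -30561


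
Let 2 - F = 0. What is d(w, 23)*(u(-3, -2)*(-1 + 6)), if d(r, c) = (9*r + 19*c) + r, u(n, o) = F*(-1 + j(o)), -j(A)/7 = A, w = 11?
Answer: 71110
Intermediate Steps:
j(A) = -7*A
F = 2 (F = 2 - 1*0 = 2 + 0 = 2)
u(n, o) = -2 - 14*o (u(n, o) = 2*(-1 - 7*o) = -2 - 14*o)
d(r, c) = 10*r + 19*c
d(w, 23)*(u(-3, -2)*(-1 + 6)) = (10*11 + 19*23)*((-2 - 14*(-2))*(-1 + 6)) = (110 + 437)*((-2 + 28)*5) = 547*(26*5) = 547*130 = 71110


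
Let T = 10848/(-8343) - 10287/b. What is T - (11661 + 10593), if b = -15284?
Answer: -945928567013/42504804 ≈ -22255.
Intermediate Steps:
T = -26658797/42504804 (T = 10848/(-8343) - 10287/(-15284) = 10848*(-1/8343) - 10287*(-1/15284) = -3616/2781 + 10287/15284 = -26658797/42504804 ≈ -0.62720)
T - (11661 + 10593) = -26658797/42504804 - (11661 + 10593) = -26658797/42504804 - 1*22254 = -26658797/42504804 - 22254 = -945928567013/42504804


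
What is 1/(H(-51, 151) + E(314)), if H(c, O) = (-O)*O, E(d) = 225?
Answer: -1/22576 ≈ -4.4295e-5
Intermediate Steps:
H(c, O) = -O²
1/(H(-51, 151) + E(314)) = 1/(-1*151² + 225) = 1/(-1*22801 + 225) = 1/(-22801 + 225) = 1/(-22576) = -1/22576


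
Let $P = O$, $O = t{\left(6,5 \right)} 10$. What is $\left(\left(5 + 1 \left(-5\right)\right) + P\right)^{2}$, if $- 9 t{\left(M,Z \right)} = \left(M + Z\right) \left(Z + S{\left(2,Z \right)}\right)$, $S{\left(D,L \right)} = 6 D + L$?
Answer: $\frac{5856400}{81} \approx 72301.0$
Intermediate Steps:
$S{\left(D,L \right)} = L + 6 D$
$t{\left(M,Z \right)} = - \frac{\left(12 + 2 Z\right) \left(M + Z\right)}{9}$ ($t{\left(M,Z \right)} = - \frac{\left(M + Z\right) \left(Z + \left(Z + 6 \cdot 2\right)\right)}{9} = - \frac{\left(M + Z\right) \left(Z + \left(Z + 12\right)\right)}{9} = - \frac{\left(M + Z\right) \left(Z + \left(12 + Z\right)\right)}{9} = - \frac{\left(M + Z\right) \left(12 + 2 Z\right)}{9} = - \frac{\left(12 + 2 Z\right) \left(M + Z\right)}{9}$)
$O = - \frac{2420}{9}$ ($O = \left(- \frac{5^{2}}{9} - \frac{2}{3} \cdot 5 - \frac{2 \left(12 + 5\right)}{3} - \frac{5 \left(12 + 5\right)}{9}\right) 10 = \left(\left(- \frac{1}{9}\right) 25 - \frac{10}{3} - \frac{2}{3} \cdot 17 - \frac{5}{9} \cdot 17\right) 10 = \left(- \frac{25}{9} - \frac{10}{3} - \frac{34}{3} - \frac{85}{9}\right) 10 = \left(- \frac{242}{9}\right) 10 = - \frac{2420}{9} \approx -268.89$)
$P = - \frac{2420}{9} \approx -268.89$
$\left(\left(5 + 1 \left(-5\right)\right) + P\right)^{2} = \left(\left(5 + 1 \left(-5\right)\right) - \frac{2420}{9}\right)^{2} = \left(\left(5 - 5\right) - \frac{2420}{9}\right)^{2} = \left(0 - \frac{2420}{9}\right)^{2} = \left(- \frac{2420}{9}\right)^{2} = \frac{5856400}{81}$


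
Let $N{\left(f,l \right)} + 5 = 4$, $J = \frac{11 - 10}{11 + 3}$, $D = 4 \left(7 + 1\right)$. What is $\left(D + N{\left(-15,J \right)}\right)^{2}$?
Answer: $961$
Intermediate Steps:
$D = 32$ ($D = 4 \cdot 8 = 32$)
$J = \frac{1}{14}$ ($J = 1 \cdot \frac{1}{14} = \frac{1}{14} \approx 0.071429$)
$N{\left(f,l \right)} = -1$ ($N{\left(f,l \right)} = -5 + 4 = -1$)
$\left(D + N{\left(-15,J \right)}\right)^{2} = \left(32 - 1\right)^{2} = 31^{2} = 961$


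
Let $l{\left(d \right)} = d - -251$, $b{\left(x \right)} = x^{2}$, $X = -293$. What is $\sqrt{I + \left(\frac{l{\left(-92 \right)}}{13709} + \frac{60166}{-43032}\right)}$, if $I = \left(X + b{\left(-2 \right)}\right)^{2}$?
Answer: $\frac{\sqrt{1816615888423259160831}}{147481422} \approx 289.0$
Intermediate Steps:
$l{\left(d \right)} = 251 + d$ ($l{\left(d \right)} = d + 251 = 251 + d$)
$I = 83521$ ($I = \left(-293 + \left(-2\right)^{2}\right)^{2} = \left(-293 + 4\right)^{2} = \left(-289\right)^{2} = 83521$)
$\sqrt{I + \left(\frac{l{\left(-92 \right)}}{13709} + \frac{60166}{-43032}\right)} = \sqrt{83521 + \left(\frac{251 - 92}{13709} + \frac{60166}{-43032}\right)} = \sqrt{83521 + \left(159 \cdot \frac{1}{13709} + 60166 \left(- \frac{1}{43032}\right)\right)} = \sqrt{83521 + \left(\frac{159}{13709} - \frac{30083}{21516}\right)} = \sqrt{83521 - \frac{408986803}{294962844}} = \sqrt{\frac{24635182706921}{294962844}} = \frac{\sqrt{1816615888423259160831}}{147481422}$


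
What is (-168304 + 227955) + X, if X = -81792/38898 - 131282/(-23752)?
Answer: 1530973297093/25664036 ≈ 59654.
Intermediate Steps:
X = 87885657/25664036 (X = -81792*1/38898 - 131282*(-1/23752) = -4544/2161 + 65641/11876 = 87885657/25664036 ≈ 3.4245)
(-168304 + 227955) + X = (-168304 + 227955) + 87885657/25664036 = 59651 + 87885657/25664036 = 1530973297093/25664036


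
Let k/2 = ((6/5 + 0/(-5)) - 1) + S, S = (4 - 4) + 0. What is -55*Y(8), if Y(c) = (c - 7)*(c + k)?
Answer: -462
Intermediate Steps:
S = 0 (S = 0 + 0 = 0)
k = ⅖ (k = 2*(((6/5 + 0/(-5)) - 1) + 0) = 2*(((6*(⅕) + 0*(-⅕)) - 1) + 0) = 2*(((6/5 + 0) - 1) + 0) = 2*((6/5 - 1) + 0) = 2*(⅕ + 0) = 2*(⅕) = ⅖ ≈ 0.40000)
Y(c) = (-7 + c)*(⅖ + c) (Y(c) = (c - 7)*(c + ⅖) = (-7 + c)*(⅖ + c))
-55*Y(8) = -55*(-14/5 + 8² - 33/5*8) = -55*(-14/5 + 64 - 264/5) = -55*42/5 = -462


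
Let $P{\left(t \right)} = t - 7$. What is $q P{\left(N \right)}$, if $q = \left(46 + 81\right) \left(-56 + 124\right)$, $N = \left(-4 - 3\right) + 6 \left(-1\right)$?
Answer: $-172720$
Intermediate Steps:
$N = -13$ ($N = -7 - 6 = -13$)
$P{\left(t \right)} = -7 + t$ ($P{\left(t \right)} = t - 7 = -7 + t$)
$q = 8636$ ($q = 127 \cdot 68 = 8636$)
$q P{\left(N \right)} = 8636 \left(-7 - 13\right) = 8636 \left(-20\right) = -172720$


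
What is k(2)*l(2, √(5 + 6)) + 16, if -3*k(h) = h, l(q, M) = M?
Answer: 16 - 2*√11/3 ≈ 13.789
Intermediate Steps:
k(h) = -h/3
k(2)*l(2, √(5 + 6)) + 16 = (-⅓*2)*√(5 + 6) + 16 = -2*√11/3 + 16 = 16 - 2*√11/3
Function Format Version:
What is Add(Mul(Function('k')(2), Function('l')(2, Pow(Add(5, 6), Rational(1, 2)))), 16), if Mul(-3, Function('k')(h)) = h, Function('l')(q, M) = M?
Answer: Add(16, Mul(Rational(-2, 3), Pow(11, Rational(1, 2)))) ≈ 13.789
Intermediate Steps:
Function('k')(h) = Mul(Rational(-1, 3), h)
Add(Mul(Function('k')(2), Function('l')(2, Pow(Add(5, 6), Rational(1, 2)))), 16) = Add(Mul(Mul(Rational(-1, 3), 2), Pow(Add(5, 6), Rational(1, 2))), 16) = Add(Mul(Rational(-2, 3), Pow(11, Rational(1, 2))), 16) = Add(16, Mul(Rational(-2, 3), Pow(11, Rational(1, 2))))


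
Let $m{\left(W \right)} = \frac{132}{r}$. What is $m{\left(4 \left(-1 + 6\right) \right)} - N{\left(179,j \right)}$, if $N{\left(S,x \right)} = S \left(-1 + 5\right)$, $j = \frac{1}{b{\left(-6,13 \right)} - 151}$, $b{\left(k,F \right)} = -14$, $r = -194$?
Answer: $- \frac{69518}{97} \approx -716.68$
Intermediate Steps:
$m{\left(W \right)} = - \frac{66}{97}$ ($m{\left(W \right)} = \frac{132}{-194} = 132 \left(- \frac{1}{194}\right) = - \frac{66}{97}$)
$j = - \frac{1}{165}$ ($j = \frac{1}{-14 - 151} = \frac{1}{-165} = - \frac{1}{165} \approx -0.0060606$)
$N{\left(S,x \right)} = 4 S$ ($N{\left(S,x \right)} = S 4 = 4 S$)
$m{\left(4 \left(-1 + 6\right) \right)} - N{\left(179,j \right)} = - \frac{66}{97} - 4 \cdot 179 = - \frac{66}{97} - 716 = - \frac{69518}{97}$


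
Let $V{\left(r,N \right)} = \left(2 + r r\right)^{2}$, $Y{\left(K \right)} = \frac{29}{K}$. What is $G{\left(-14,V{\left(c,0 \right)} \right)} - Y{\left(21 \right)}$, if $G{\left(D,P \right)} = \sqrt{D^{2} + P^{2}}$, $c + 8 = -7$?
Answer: $- \frac{29}{21} + \sqrt{2655238037} \approx 51528.0$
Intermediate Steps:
$c = -15$ ($c = -8 - 7 = -15$)
$V{\left(r,N \right)} = \left(2 + r^{2}\right)^{2}$
$G{\left(-14,V{\left(c,0 \right)} \right)} - Y{\left(21 \right)} = \sqrt{\left(-14\right)^{2} + \left(\left(2 + \left(-15\right)^{2}\right)^{2}\right)^{2}} - \frac{29}{21} = \sqrt{196 + \left(\left(2 + 225\right)^{2}\right)^{2}} - 29 \cdot \frac{1}{21} = \sqrt{196 + \left(227^{2}\right)^{2}} - \frac{29}{21} = \sqrt{196 + 51529^{2}} - \frac{29}{21} = \sqrt{196 + 2655237841} - \frac{29}{21} = \sqrt{2655238037} - \frac{29}{21} = - \frac{29}{21} + \sqrt{2655238037}$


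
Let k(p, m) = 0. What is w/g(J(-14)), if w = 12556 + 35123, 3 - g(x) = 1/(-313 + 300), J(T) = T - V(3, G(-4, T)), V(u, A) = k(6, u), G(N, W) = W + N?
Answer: 619827/40 ≈ 15496.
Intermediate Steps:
G(N, W) = N + W
V(u, A) = 0
J(T) = T (J(T) = T - 1*0 = T + 0 = T)
g(x) = 40/13 (g(x) = 3 - 1/(-313 + 300) = 3 - 1/(-13) = 3 - 1*(-1/13) = 3 + 1/13 = 40/13)
w = 47679
w/g(J(-14)) = 47679/(40/13) = 47679*(13/40) = 619827/40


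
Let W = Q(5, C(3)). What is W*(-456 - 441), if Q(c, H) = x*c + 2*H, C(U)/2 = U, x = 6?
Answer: -37674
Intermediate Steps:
C(U) = 2*U
Q(c, H) = 2*H + 6*c (Q(c, H) = 6*c + 2*H = 2*H + 6*c)
W = 42 (W = 2*(2*3) + 6*5 = 2*6 + 30 = 12 + 30 = 42)
W*(-456 - 441) = 42*(-456 - 441) = 42*(-897) = -37674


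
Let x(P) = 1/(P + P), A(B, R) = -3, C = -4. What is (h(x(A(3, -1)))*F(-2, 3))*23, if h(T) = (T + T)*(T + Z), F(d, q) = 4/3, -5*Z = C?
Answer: -874/135 ≈ -6.4741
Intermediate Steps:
x(P) = 1/(2*P)
Z = ⅘ (Z = -⅕*(-4) = ⅘ ≈ 0.80000)
F(d, q) = 4/3 (F(d, q) = 4*(⅓) = 4/3)
h(T) = 2*T*(⅘ + T) (h(T) = (T + T)*(T + ⅘) = (2*T)*(⅘ + T) = 2*T*(⅘ + T))
(h(x(A(3, -1)))*F(-2, 3))*23 = ((2*((½)/(-3))*(4 + 5*((½)/(-3)))/5)*(4/3))*23 = ((2*((½)*(-⅓))*(4 + 5*((½)*(-⅓)))/5)*(4/3))*23 = (((⅖)*(-⅙)*(4 + 5*(-⅙)))*(4/3))*23 = (((⅖)*(-⅙)*(4 - ⅚))*(4/3))*23 = (((⅖)*(-⅙)*(19/6))*(4/3))*23 = -19/90*4/3*23 = -38/135*23 = -874/135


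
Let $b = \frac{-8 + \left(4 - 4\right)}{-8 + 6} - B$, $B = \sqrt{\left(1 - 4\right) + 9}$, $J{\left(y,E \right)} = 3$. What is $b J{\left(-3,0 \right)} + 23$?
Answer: $35 - 3 \sqrt{6} \approx 27.652$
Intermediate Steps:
$B = \sqrt{6}$ ($B = \sqrt{-3 + 9} = \sqrt{6} \approx 2.4495$)
$b = 4 - \sqrt{6}$ ($b = \frac{-8 + \left(4 - 4\right)}{-8 + 6} - \sqrt{6} = \frac{-8 + 0}{-2} - \sqrt{6} = \left(-8\right) \left(- \frac{1}{2}\right) - \sqrt{6} = 4 - \sqrt{6} \approx 1.5505$)
$b J{\left(-3,0 \right)} + 23 = \left(4 - \sqrt{6}\right) 3 + 23 = \left(12 - 3 \sqrt{6}\right) + 23 = 35 - 3 \sqrt{6}$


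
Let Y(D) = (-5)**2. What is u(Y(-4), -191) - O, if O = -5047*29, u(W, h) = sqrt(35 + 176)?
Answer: 146363 + sqrt(211) ≈ 1.4638e+5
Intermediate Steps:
Y(D) = 25
u(W, h) = sqrt(211)
O = -146363
u(Y(-4), -191) - O = sqrt(211) - 1*(-146363) = sqrt(211) + 146363 = 146363 + sqrt(211)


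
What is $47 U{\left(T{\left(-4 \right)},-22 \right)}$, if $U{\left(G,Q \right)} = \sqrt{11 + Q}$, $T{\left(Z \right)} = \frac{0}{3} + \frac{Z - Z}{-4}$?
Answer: $47 i \sqrt{11} \approx 155.88 i$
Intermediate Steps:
$T{\left(Z \right)} = 0$ ($T{\left(Z \right)} = 0 \cdot \frac{1}{3} + 0 \left(- \frac{1}{4}\right) = 0 + 0 = 0$)
$47 U{\left(T{\left(-4 \right)},-22 \right)} = 47 \sqrt{11 - 22} = 47 \sqrt{-11} = 47 i \sqrt{11}$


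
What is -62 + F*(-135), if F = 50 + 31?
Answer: -10997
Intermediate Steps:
F = 81
-62 + F*(-135) = -62 + 81*(-135) = -62 - 10935 = -10997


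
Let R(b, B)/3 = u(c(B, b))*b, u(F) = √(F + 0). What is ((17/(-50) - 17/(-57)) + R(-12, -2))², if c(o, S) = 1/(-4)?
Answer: -2631675839/8122500 + 714*I/475 ≈ -324.0 + 1.5032*I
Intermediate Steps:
c(o, S) = -¼
u(F) = √F
R(b, B) = 3*I*b/2 (R(b, B) = 3*(√(-¼)*b) = 3*((I/2)*b) = 3*(I*b/2) = 3*I*b/2)
((17/(-50) - 17/(-57)) + R(-12, -2))² = ((17/(-50) - 17/(-57)) + (3/2)*I*(-12))² = ((17*(-1/50) - 17*(-1/57)) - 18*I)² = ((-17/50 + 17/57) - 18*I)² = (-119/2850 - 18*I)²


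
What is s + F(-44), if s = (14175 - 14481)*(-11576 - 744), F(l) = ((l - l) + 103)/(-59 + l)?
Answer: 3769919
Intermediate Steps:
F(l) = 103/(-59 + l) (F(l) = (0 + 103)/(-59 + l) = 103/(-59 + l))
s = 3769920 (s = -306*(-12320) = 3769920)
s + F(-44) = 3769920 + 103/(-59 - 44) = 3769920 + 103/(-103) = 3769920 + 103*(-1/103) = 3769920 - 1 = 3769919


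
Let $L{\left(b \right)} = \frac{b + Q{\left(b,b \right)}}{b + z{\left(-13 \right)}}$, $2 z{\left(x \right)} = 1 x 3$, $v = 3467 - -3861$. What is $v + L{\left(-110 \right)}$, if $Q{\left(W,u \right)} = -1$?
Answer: $\frac{51302}{7} \approx 7328.9$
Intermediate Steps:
$v = 7328$ ($v = 3467 + 3861 = 7328$)
$z{\left(x \right)} = \frac{3 x}{2}$ ($z{\left(x \right)} = \frac{1 x 3}{2} = \frac{x 3}{2} = \frac{3 x}{2}$)
$L{\left(b \right)} = \frac{-1 + b}{- \frac{39}{2} + b}$ ($L{\left(b \right)} = \frac{b - 1}{b + \frac{3}{2} \left(-13\right)} = \frac{-1 + b}{b - \frac{39}{2}} = \frac{-1 + b}{- \frac{39}{2} + b}$)
$v + L{\left(-110 \right)} = 7328 + \frac{2 \left(-1 - 110\right)}{-39 + 2 \left(-110\right)} = 7328 + 2 \frac{1}{-39 - 220} \left(-111\right) = 7328 + 2 \frac{1}{-259} \left(-111\right) = 7328 + 2 \left(- \frac{1}{259}\right) \left(-111\right) = 7328 + \frac{6}{7} = \frac{51302}{7}$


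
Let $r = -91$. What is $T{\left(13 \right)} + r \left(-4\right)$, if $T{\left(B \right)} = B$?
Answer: $377$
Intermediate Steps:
$T{\left(13 \right)} + r \left(-4\right) = 13 - -364 = 13 + 364 = 377$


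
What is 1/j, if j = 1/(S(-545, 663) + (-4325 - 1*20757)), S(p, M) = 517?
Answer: -24565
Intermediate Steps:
j = -1/24565 (j = 1/(517 + (-4325 - 1*20757)) = 1/(517 + (-4325 - 20757)) = 1/(517 - 25082) = 1/(-24565) = -1/24565 ≈ -4.0708e-5)
1/j = 1/(-1/24565) = -24565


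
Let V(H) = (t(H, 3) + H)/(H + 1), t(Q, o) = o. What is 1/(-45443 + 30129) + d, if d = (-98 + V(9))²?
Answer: 3587396359/382850 ≈ 9370.2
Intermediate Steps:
V(H) = (3 + H)/(1 + H) (V(H) = (3 + H)/(H + 1) = (3 + H)/(1 + H))
d = 234256/25 (d = (-98 + (3 + 9)/(1 + 9))² = (-98 + 12/10)² = (-98 + (⅒)*12)² = (-98 + 6/5)² = (-484/5)² = 234256/25 ≈ 9370.2)
1/(-45443 + 30129) + d = 1/(-45443 + 30129) + 234256/25 = 1/(-15314) + 234256/25 = -1/15314 + 234256/25 = 3587396359/382850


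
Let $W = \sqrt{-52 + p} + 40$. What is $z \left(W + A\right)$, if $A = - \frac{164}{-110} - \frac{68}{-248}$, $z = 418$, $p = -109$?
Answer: $\frac{2705961}{155} + 418 i \sqrt{161} \approx 17458.0 + 5303.8 i$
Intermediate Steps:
$A = \frac{6019}{3410}$ ($A = \left(-164\right) \left(- \frac{1}{110}\right) - - \frac{17}{62} = \frac{82}{55} + \frac{17}{62} = \frac{6019}{3410} \approx 1.7651$)
$W = 40 + i \sqrt{161}$ ($W = \sqrt{-52 - 109} + 40 = \sqrt{-161} + 40 = i \sqrt{161} + 40 = 40 + i \sqrt{161} \approx 40.0 + 12.689 i$)
$z \left(W + A\right) = 418 \left(\left(40 + i \sqrt{161}\right) + \frac{6019}{3410}\right) = 418 \left(\frac{142419}{3410} + i \sqrt{161}\right) = \frac{2705961}{155} + 418 i \sqrt{161}$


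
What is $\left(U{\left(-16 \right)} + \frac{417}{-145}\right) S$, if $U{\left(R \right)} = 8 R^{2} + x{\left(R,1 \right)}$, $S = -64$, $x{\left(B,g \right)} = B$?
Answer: $- \frac{18830272}{145} \approx -1.2986 \cdot 10^{5}$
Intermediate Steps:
$U{\left(R \right)} = R + 8 R^{2}$ ($U{\left(R \right)} = 8 R^{2} + R = R + 8 R^{2}$)
$\left(U{\left(-16 \right)} + \frac{417}{-145}\right) S = \left(- 16 \left(1 + 8 \left(-16\right)\right) + \frac{417}{-145}\right) \left(-64\right) = \left(- 16 \left(1 - 128\right) + 417 \left(- \frac{1}{145}\right)\right) \left(-64\right) = \left(\left(-16\right) \left(-127\right) - \frac{417}{145}\right) \left(-64\right) = \left(2032 - \frac{417}{145}\right) \left(-64\right) = \frac{294223}{145} \left(-64\right) = - \frac{18830272}{145}$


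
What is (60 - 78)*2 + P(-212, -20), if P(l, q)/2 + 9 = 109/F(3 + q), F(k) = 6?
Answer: -53/3 ≈ -17.667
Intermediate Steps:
P(l, q) = 55/3 (P(l, q) = -18 + 2*(109/6) = -18 + 109/3 = 55/3)
(60 - 78)*2 + P(-212, -20) = (60 - 78)*2 + 55/3 = -18*2 + 55/3 = -36 + 55/3 = -53/3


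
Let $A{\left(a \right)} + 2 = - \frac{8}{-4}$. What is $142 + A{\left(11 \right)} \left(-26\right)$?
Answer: $142$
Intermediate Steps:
$A{\left(a \right)} = 0$ ($A{\left(a \right)} = -2 - \frac{8}{-4} = -2 - -2 = -2 + 2 = 0$)
$142 + A{\left(11 \right)} \left(-26\right) = 142 + 0 \left(-26\right) = 142 + 0 = 142$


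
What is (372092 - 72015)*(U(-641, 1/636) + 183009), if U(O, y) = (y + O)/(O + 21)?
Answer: 4330982326854947/78864 ≈ 5.4917e+10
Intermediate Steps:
U(O, y) = (O + y)/(21 + O)
(372092 - 72015)*(U(-641, 1/636) + 183009) = (372092 - 72015)*((-641 + 1/636)/(21 - 641) + 183009) = 300077*((-641 + 1/636)/(-620) + 183009) = 300077*(-1/620*(-407675/636) + 183009) = 300077*(81535/78864 + 183009) = 300077*(14432903311/78864) = 4330982326854947/78864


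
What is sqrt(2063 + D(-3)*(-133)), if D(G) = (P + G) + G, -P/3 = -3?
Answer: 8*sqrt(26) ≈ 40.792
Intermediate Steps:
P = 9 (P = -3*(-3) = 9)
D(G) = 9 + 2*G (D(G) = (9 + G) + G = 9 + 2*G)
sqrt(2063 + D(-3)*(-133)) = sqrt(2063 + (9 + 2*(-3))*(-133)) = sqrt(2063 + (9 - 6)*(-133)) = sqrt(2063 + 3*(-133)) = sqrt(2063 - 399) = sqrt(1664) = 8*sqrt(26)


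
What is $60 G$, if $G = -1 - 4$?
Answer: $-300$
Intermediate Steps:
$G = -5$
$60 G = 60 \left(-5\right) = -300$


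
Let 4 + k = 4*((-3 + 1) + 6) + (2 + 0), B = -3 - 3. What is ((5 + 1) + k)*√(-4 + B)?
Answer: 20*I*√10 ≈ 63.246*I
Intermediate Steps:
B = -6
k = 14 (k = -4 + (4*((-3 + 1) + 6) + (2 + 0)) = -4 + (4*(-2 + 6) + 2) = -4 + (4*4 + 2) = -4 + (16 + 2) = -4 + 18 = 14)
((5 + 1) + k)*√(-4 + B) = ((5 + 1) + 14)*√(-4 - 6) = (6 + 14)*√(-10) = 20*(I*√10) = 20*I*√10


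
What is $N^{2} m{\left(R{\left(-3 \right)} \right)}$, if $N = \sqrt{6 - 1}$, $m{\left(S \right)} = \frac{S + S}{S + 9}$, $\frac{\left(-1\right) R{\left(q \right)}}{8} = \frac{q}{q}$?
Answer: $-80$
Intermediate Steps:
$R{\left(q \right)} = -8$ ($R{\left(q \right)} = - 8 \frac{q}{q} = \left(-8\right) 1 = -8$)
$m{\left(S \right)} = \frac{2 S}{9 + S}$
$N = \sqrt{5} \approx 2.2361$
$N^{2} m{\left(R{\left(-3 \right)} \right)} = \left(\sqrt{5}\right)^{2} \cdot 2 \left(-8\right) \frac{1}{9 - 8} = 5 \cdot 2 \left(-8\right) 1^{-1} = 5 \cdot 2 \left(-8\right) 1 = 5 \left(-16\right) = -80$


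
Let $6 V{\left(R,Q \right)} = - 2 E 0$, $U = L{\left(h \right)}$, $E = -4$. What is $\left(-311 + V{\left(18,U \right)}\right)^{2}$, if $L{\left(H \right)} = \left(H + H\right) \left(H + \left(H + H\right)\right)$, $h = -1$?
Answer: $96721$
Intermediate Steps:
$L{\left(H \right)} = 6 H^{2}$ ($L{\left(H \right)} = 2 H \left(H + 2 H\right) = 2 H 3 H = 6 H^{2}$)
$U = 6$ ($U = 6 \left(-1\right)^{2} = 6 \cdot 1 = 6$)
$V{\left(R,Q \right)} = 0$ ($V{\left(R,Q \right)} = \frac{\left(-2\right) \left(-4\right) 0}{6} = \frac{8 \cdot 0}{6} = \frac{1}{6} \cdot 0 = 0$)
$\left(-311 + V{\left(18,U \right)}\right)^{2} = \left(-311 + 0\right)^{2} = \left(-311\right)^{2} = 96721$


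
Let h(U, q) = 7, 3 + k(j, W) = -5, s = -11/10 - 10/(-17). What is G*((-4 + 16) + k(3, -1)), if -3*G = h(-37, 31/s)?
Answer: -28/3 ≈ -9.3333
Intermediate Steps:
s = -87/170 (s = -11*1/10 - 10*(-1/17) = -11/10 + 10/17 = -87/170 ≈ -0.51176)
k(j, W) = -8 (k(j, W) = -3 - 5 = -8)
G = -7/3 (G = -1/3*7 = -7/3 ≈ -2.3333)
G*((-4 + 16) + k(3, -1)) = -7*((-4 + 16) - 8)/3 = -7*(12 - 8)/3 = -7/3*4 = -28/3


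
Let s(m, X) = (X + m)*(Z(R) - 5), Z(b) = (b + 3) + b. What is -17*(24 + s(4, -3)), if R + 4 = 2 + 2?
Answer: -374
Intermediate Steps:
R = 0 (R = -4 + (2 + 2) = -4 + 4 = 0)
Z(b) = 3 + 2*b (Z(b) = (3 + b) + b = 3 + 2*b)
s(m, X) = -2*X - 2*m (s(m, X) = (X + m)*((3 + 2*0) - 5) = (X + m)*((3 + 0) - 5) = (X + m)*(3 - 5) = (X + m)*(-2) = -2*X - 2*m)
-17*(24 + s(4, -3)) = -17*(24 + (-2*(-3) - 2*4)) = -17*(24 + (6 - 8)) = -17*(24 - 2) = -17*22 = -374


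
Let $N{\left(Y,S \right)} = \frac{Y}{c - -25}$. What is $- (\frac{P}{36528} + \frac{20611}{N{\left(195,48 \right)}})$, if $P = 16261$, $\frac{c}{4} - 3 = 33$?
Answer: $- \frac{3262555273}{182640} \approx -17863.0$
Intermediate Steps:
$c = 144$ ($c = 12 + 4 \cdot 33 = 12 + 132 = 144$)
$N{\left(Y,S \right)} = \frac{Y}{169}$ ($N{\left(Y,S \right)} = \frac{Y}{144 - -25} = \frac{Y}{144 + 25} = \frac{Y}{169}$)
$- (\frac{P}{36528} + \frac{20611}{N{\left(195,48 \right)}}) = - (\frac{16261}{36528} + \frac{20611}{\frac{1}{169} \cdot 195}) = - (16261 \cdot \frac{1}{36528} + \frac{20611}{\frac{15}{13}}) = - (\frac{16261}{36528} + 20611 \cdot \frac{13}{15}) = - (\frac{16261}{36528} + \frac{267943}{15}) = \left(-1\right) \frac{3262555273}{182640} = - \frac{3262555273}{182640}$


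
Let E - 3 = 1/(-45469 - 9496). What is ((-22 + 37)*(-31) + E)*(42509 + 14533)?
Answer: -1448514907902/54965 ≈ -2.6353e+7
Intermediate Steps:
E = 164894/54965 (E = 3 + 1/(-45469 - 9496) = 3 + 1/(-54965) = 3 - 1/54965 = 164894/54965 ≈ 3.0000)
((-22 + 37)*(-31) + E)*(42509 + 14533) = ((-22 + 37)*(-31) + 164894/54965)*(42509 + 14533) = (15*(-31) + 164894/54965)*57042 = (-465 + 164894/54965)*57042 = -25393831/54965*57042 = -1448514907902/54965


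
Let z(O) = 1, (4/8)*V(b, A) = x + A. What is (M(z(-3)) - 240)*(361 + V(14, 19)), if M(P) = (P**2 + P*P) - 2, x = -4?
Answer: -93840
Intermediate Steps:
V(b, A) = -8 + 2*A (V(b, A) = 2*(-4 + A) = -8 + 2*A)
M(P) = -2 + 2*P**2 (M(P) = (P**2 + P**2) - 2 = 2*P**2 - 2 = -2 + 2*P**2)
(M(z(-3)) - 240)*(361 + V(14, 19)) = ((-2 + 2*1**2) - 240)*(361 + (-8 + 2*19)) = ((-2 + 2*1) - 240)*(361 + (-8 + 38)) = ((-2 + 2) - 240)*(361 + 30) = (0 - 240)*391 = -240*391 = -93840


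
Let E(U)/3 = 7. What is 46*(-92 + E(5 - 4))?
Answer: -3266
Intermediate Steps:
E(U) = 21 (E(U) = 3*7 = 21)
46*(-92 + E(5 - 4)) = 46*(-92 + 21) = 46*(-71) = -3266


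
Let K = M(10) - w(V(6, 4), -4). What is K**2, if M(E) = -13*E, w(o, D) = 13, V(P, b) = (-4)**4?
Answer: 20449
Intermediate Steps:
V(P, b) = 256
K = -143 (K = -13*10 - 1*13 = -130 - 13 = -143)
K**2 = (-143)**2 = 20449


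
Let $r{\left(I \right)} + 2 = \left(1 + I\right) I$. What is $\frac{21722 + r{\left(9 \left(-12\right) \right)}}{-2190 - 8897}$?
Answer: $- \frac{33276}{11087} \approx -3.0014$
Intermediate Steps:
$r{\left(I \right)} = -2 + I \left(1 + I\right)$ ($r{\left(I \right)} = -2 + \left(1 + I\right) I = -2 + I \left(1 + I\right)$)
$\frac{21722 + r{\left(9 \left(-12\right) \right)}}{-2190 - 8897} = \frac{21722 + \left(-2 + 9 \left(-12\right) + \left(9 \left(-12\right)\right)^{2}\right)}{-2190 - 8897} = \frac{21722 - \left(110 - 11664\right)}{-11087} = \left(21722 - -11554\right) \left(- \frac{1}{11087}\right) = \left(21722 + 11554\right) \left(- \frac{1}{11087}\right) = 33276 \left(- \frac{1}{11087}\right) = - \frac{33276}{11087}$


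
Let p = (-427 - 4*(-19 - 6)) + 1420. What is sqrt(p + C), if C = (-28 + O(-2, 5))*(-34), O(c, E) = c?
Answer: sqrt(2113) ≈ 45.967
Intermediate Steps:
p = 1093 (p = (-427 - 4*(-25)) + 1420 = (-427 + 100) + 1420 = -327 + 1420 = 1093)
C = 1020 (C = (-28 - 2)*(-34) = -30*(-34) = 1020)
sqrt(p + C) = sqrt(1093 + 1020) = sqrt(2113)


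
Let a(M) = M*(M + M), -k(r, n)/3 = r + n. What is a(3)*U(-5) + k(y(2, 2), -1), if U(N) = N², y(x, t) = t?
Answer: 447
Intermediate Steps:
k(r, n) = -3*n - 3*r (k(r, n) = -3*(r + n) = -3*(n + r) = -3*n - 3*r)
a(M) = 2*M² (a(M) = M*(2*M) = 2*M²)
a(3)*U(-5) + k(y(2, 2), -1) = (2*3²)*(-5)² + (-3*(-1) - 3*2) = (2*9)*25 + (3 - 6) = 18*25 - 3 = 450 - 3 = 447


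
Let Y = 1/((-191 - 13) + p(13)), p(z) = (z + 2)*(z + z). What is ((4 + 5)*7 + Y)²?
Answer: 137334961/34596 ≈ 3969.7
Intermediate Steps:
p(z) = 2*z*(2 + z) (p(z) = (2 + z)*(2*z) = 2*z*(2 + z))
Y = 1/186 (Y = 1/((-191 - 13) + 2*13*(2 + 13)) = 1/(-204 + 2*13*15) = 1/(-204 + 390) = 1/186 ≈ 0.0053763)
((4 + 5)*7 + Y)² = ((4 + 5)*7 + 1/186)² = (9*7 + 1/186)² = (63 + 1/186)² = (11719/186)² = 137334961/34596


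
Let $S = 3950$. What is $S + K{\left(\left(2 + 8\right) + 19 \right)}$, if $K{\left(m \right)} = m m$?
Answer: $4791$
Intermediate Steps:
$K{\left(m \right)} = m^{2}$
$S + K{\left(\left(2 + 8\right) + 19 \right)} = 3950 + \left(\left(2 + 8\right) + 19\right)^{2} = 3950 + \left(10 + 19\right)^{2} = 3950 + 29^{2} = 3950 + 841 = 4791$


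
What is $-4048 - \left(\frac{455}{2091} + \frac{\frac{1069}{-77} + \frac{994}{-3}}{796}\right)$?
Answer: $- \frac{518770349051}{128161572} \approx -4047.8$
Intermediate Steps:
$-4048 - \left(\frac{455}{2091} + \frac{\frac{1069}{-77} + \frac{994}{-3}}{796}\right) = -4048 - \left(455 \cdot \frac{1}{2091} + \left(1069 \left(- \frac{1}{77}\right) + 994 \left(- \frac{1}{3}\right)\right) \frac{1}{796}\right) = -4048 - \left(\frac{455}{2091} + \left(- \frac{1069}{77} - \frac{994}{3}\right) \frac{1}{796}\right) = -4048 - \left(\frac{455}{2091} - \frac{79745}{183876}\right) = -4048 - - \frac{27694405}{128161572} = -4048 + \frac{27694405}{128161572} = - \frac{518770349051}{128161572}$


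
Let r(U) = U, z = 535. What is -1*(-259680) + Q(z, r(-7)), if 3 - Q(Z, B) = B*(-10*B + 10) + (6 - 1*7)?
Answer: 260244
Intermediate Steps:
Q(Z, B) = 4 - B*(10 - 10*B) (Q(Z, B) = 3 - (B*(-10*B + 10) + (6 - 1*7)) = 3 - (B*(10 - 10*B) + (6 - 7)) = 3 - (B*(10 - 10*B) - 1) = 3 - (-1 + B*(10 - 10*B)) = 3 + (1 - B*(10 - 10*B)) = 4 - B*(10 - 10*B))
-1*(-259680) + Q(z, r(-7)) = -1*(-259680) + (4 - 10*(-7) + 10*(-7)**2) = 259680 + (4 + 70 + 10*49) = 259680 + (4 + 70 + 490) = 259680 + 564 = 260244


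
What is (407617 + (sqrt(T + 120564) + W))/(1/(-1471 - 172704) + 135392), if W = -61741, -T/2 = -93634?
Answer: 60242952300/23581901599 + 348350*sqrt(76958)/23581901599 ≈ 2.5587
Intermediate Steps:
T = 187268 (T = -2*(-93634) = 187268)
(407617 + (sqrt(T + 120564) + W))/(1/(-1471 - 172704) + 135392) = (407617 + (sqrt(187268 + 120564) - 61741))/(1/(-1471 - 172704) + 135392) = (407617 + (sqrt(307832) - 61741))/(1/(-174175) + 135392) = (407617 + (2*sqrt(76958) - 61741))/(-1/174175 + 135392) = (407617 + (-61741 + 2*sqrt(76958)))/(23581901599/174175) = (345876 + 2*sqrt(76958))*(174175/23581901599) = 60242952300/23581901599 + 348350*sqrt(76958)/23581901599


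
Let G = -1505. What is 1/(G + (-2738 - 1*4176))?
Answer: -1/8419 ≈ -0.00011878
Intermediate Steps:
1/(G + (-2738 - 1*4176)) = 1/(-1505 + (-2738 - 1*4176)) = 1/(-1505 + (-2738 - 4176)) = 1/(-1505 - 6914) = 1/(-8419) = -1/8419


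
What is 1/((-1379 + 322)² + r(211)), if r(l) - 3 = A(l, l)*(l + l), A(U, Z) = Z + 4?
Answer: 1/1207982 ≈ 8.2783e-7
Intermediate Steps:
A(U, Z) = 4 + Z
r(l) = 3 + 2*l*(4 + l) (r(l) = 3 + (4 + l)*(l + l) = 3 + (4 + l)*(2*l) = 3 + 2*l*(4 + l))
1/((-1379 + 322)² + r(211)) = 1/((-1379 + 322)² + (3 + 2*211*(4 + 211))) = 1/((-1057)² + (3 + 2*211*215)) = 1/(1117249 + (3 + 90730)) = 1/(1117249 + 90733) = 1/1207982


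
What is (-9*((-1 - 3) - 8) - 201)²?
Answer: 8649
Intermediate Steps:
(-9*((-1 - 3) - 8) - 201)² = (-9*(-4 - 8) - 201)² = (-9*(-12) - 201)² = (108 - 201)² = (-93)² = 8649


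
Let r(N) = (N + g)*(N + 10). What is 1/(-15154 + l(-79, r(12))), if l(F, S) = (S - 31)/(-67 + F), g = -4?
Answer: -146/2212629 ≈ -6.5985e-5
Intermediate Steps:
r(N) = (-4 + N)*(10 + N) (r(N) = (N - 4)*(N + 10) = (-4 + N)*(10 + N))
l(F, S) = (-31 + S)/(-67 + F)
1/(-15154 + l(-79, r(12))) = 1/(-15154 + (-31 + (-40 + 12² + 6*12))/(-67 - 79)) = 1/(-15154 + (-31 + (-40 + 144 + 72))/(-146)) = 1/(-15154 - (-31 + 176)/146) = 1/(-15154 - 1/146*145) = 1/(-15154 - 145/146) = 1/(-2212629/146) = -146/2212629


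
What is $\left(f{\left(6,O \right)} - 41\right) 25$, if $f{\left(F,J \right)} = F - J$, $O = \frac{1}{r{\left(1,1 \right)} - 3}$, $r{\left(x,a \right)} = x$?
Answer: $- \frac{1725}{2} \approx -862.5$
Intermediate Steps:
$O = - \frac{1}{2}$ ($O = \frac{1}{1 - 3} = \frac{1}{-2} = - \frac{1}{2} \approx -0.5$)
$\left(f{\left(6,O \right)} - 41\right) 25 = \left(\left(6 - - \frac{1}{2}\right) - 41\right) 25 = \left(\left(6 + \frac{1}{2}\right) - 41\right) 25 = \left(\frac{13}{2} - 41\right) 25 = \left(- \frac{69}{2}\right) 25 = - \frac{1725}{2}$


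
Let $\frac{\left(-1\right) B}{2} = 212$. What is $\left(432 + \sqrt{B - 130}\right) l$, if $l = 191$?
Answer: $82512 + 191 i \sqrt{554} \approx 82512.0 + 4495.6 i$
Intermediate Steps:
$B = -424$ ($B = \left(-2\right) 212 = -424$)
$\left(432 + \sqrt{B - 130}\right) l = \left(432 + \sqrt{-424 - 130}\right) 191 = \left(432 + \sqrt{-554}\right) 191 = \left(432 + i \sqrt{554}\right) 191 = 82512 + 191 i \sqrt{554}$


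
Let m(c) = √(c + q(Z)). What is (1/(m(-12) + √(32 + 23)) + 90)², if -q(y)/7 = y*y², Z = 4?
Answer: (1 + 90*√55 + 180*I*√115)²/(√55 + 2*I*√115)² ≈ 8102.6 - 7.4975*I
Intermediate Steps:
q(y) = -7*y³ (q(y) = -7*y*y² = -7*y³)
m(c) = √(-448 + c) (m(c) = √(c - 7*4³) = √(c - 7*64) = √(c - 448) = √(-448 + c))
(1/(m(-12) + √(32 + 23)) + 90)² = (1/(√(-448 - 12) + √(32 + 23)) + 90)² = (1/(√(-460) + √55) + 90)² = (1/(2*I*√115 + √55) + 90)² = (1/(√55 + 2*I*√115) + 90)² = (90 + 1/(√55 + 2*I*√115))²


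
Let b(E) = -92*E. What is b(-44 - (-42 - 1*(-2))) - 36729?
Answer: -36361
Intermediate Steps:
b(-44 - (-42 - 1*(-2))) - 36729 = -92*(-44 - (-42 - 1*(-2))) - 36729 = -92*(-44 - (-42 + 2)) - 36729 = -92*(-44 - 1*(-40)) - 36729 = -92*(-44 + 40) - 36729 = -92*(-4) - 36729 = 368 - 36729 = -36361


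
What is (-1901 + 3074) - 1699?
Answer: -526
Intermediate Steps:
(-1901 + 3074) - 1699 = 1173 - 1699 = -526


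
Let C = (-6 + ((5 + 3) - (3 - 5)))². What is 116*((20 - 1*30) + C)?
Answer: 696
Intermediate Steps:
C = 16 (C = (-6 + (8 - 1*(-2)))² = (-6 + (8 + 2))² = (-6 + 10)² = 4² = 16)
116*((20 - 1*30) + C) = 116*((20 - 1*30) + 16) = 116*((20 - 30) + 16) = 116*(-10 + 16) = 116*6 = 696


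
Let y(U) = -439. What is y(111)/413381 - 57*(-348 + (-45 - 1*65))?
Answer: 10791723947/413381 ≈ 26106.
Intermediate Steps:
y(111)/413381 - 57*(-348 + (-45 - 1*65)) = -439/413381 - 57*(-348 + (-45 - 1*65)) = -439*1/413381 - 57*(-348 + (-45 - 65)) = -439/413381 - 57*(-348 - 110) = -439/413381 - 57*(-458) = -439/413381 + 26106 = 10791723947/413381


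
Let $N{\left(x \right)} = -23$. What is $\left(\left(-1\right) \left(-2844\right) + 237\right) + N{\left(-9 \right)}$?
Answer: $3058$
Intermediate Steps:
$\left(\left(-1\right) \left(-2844\right) + 237\right) + N{\left(-9 \right)} = \left(\left(-1\right) \left(-2844\right) + 237\right) - 23 = \left(2844 + 237\right) - 23 = 3081 - 23 = 3058$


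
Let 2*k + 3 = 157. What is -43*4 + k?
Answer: -95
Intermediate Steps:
k = 77 (k = -3/2 + (½)*157 = -3/2 + 157/2 = 77)
-43*4 + k = -43*4 + 77 = -172 + 77 = -95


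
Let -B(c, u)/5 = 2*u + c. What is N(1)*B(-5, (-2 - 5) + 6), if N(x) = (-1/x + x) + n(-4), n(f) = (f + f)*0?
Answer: 0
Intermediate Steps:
n(f) = 0 (n(f) = (2*f)*0 = 0)
B(c, u) = -10*u - 5*c (B(c, u) = -5*(2*u + c) = -5*(c + 2*u) = -10*u - 5*c)
N(x) = x - 1/x (N(x) = (-1/x + x) + 0 = (x - 1/x) + 0 = x - 1/x)
N(1)*B(-5, (-2 - 5) + 6) = (1 - 1/1)*(-10*((-2 - 5) + 6) - 5*(-5)) = (1 - 1*1)*(-10*(-7 + 6) + 25) = (1 - 1)*(-10*(-1) + 25) = 0*(10 + 25) = 0*35 = 0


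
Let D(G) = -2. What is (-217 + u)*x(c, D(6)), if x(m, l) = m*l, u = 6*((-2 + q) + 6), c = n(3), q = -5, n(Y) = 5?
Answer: 2230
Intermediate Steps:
c = 5
u = -6 (u = 6*((-2 - 5) + 6) = 6*(-7 + 6) = 6*(-1) = -6)
x(m, l) = l*m
(-217 + u)*x(c, D(6)) = (-217 - 6)*(-2*5) = -223*(-10) = 2230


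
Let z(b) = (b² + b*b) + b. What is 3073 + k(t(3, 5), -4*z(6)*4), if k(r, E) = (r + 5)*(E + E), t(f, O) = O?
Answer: -21887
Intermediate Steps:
z(b) = b + 2*b² (z(b) = (b² + b²) + b = 2*b² + b = b + 2*b²)
k(r, E) = 2*E*(5 + r) (k(r, E) = (5 + r)*(2*E) = 2*E*(5 + r))
3073 + k(t(3, 5), -4*z(6)*4) = 3073 + 2*(-24*(1 + 2*6)*4)*(5 + 5) = 3073 + 2*(-24*(1 + 12)*4)*10 = 3073 + 2*(-24*13*4)*10 = 3073 + 2*(-4*78*4)*10 = 3073 + 2*(-312*4)*10 = 3073 + 2*(-1248)*10 = 3073 - 24960 = -21887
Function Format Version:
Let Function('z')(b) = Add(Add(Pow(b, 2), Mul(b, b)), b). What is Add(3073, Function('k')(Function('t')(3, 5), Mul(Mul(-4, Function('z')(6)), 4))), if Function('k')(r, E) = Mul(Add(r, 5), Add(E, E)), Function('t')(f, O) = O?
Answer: -21887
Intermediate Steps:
Function('z')(b) = Add(b, Mul(2, Pow(b, 2))) (Function('z')(b) = Add(Add(Pow(b, 2), Pow(b, 2)), b) = Add(Mul(2, Pow(b, 2)), b) = Add(b, Mul(2, Pow(b, 2))))
Function('k')(r, E) = Mul(2, E, Add(5, r)) (Function('k')(r, E) = Mul(Add(5, r), Mul(2, E)) = Mul(2, E, Add(5, r)))
Add(3073, Function('k')(Function('t')(3, 5), Mul(Mul(-4, Function('z')(6)), 4))) = Add(3073, Mul(2, Mul(Mul(-4, Mul(6, Add(1, Mul(2, 6)))), 4), Add(5, 5))) = Add(3073, Mul(2, Mul(Mul(-4, Mul(6, Add(1, 12))), 4), 10)) = Add(3073, Mul(2, Mul(Mul(-4, Mul(6, 13)), 4), 10)) = Add(3073, Mul(2, Mul(Mul(-4, 78), 4), 10)) = Add(3073, Mul(2, Mul(-312, 4), 10)) = Add(3073, Mul(2, -1248, 10)) = Add(3073, -24960) = -21887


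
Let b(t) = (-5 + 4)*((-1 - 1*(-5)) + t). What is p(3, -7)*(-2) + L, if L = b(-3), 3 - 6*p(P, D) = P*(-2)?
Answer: -4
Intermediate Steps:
p(P, D) = ½ + P/3 (p(P, D) = ½ - P*(-2)/6 = ½ - (-1)*P/3 = ½ + P/3)
b(t) = -4 - t (b(t) = -((-1 + 5) + t) = -(4 + t) = -4 - t)
L = -1 (L = -4 - 1*(-3) = -4 + 3 = -1)
p(3, -7)*(-2) + L = (½ + (⅓)*3)*(-2) - 1 = (½ + 1)*(-2) - 1 = (3/2)*(-2) - 1 = -3 - 1 = -4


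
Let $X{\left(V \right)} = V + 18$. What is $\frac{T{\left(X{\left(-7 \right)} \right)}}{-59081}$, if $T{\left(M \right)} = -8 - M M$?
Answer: $\frac{129}{59081} \approx 0.0021834$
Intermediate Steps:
$X{\left(V \right)} = 18 + V$
$T{\left(M \right)} = -8 - M^{2}$
$\frac{T{\left(X{\left(-7 \right)} \right)}}{-59081} = \frac{-8 - \left(18 - 7\right)^{2}}{-59081} = \left(-8 - 11^{2}\right) \left(- \frac{1}{59081}\right) = \left(-8 - 121\right) \left(- \frac{1}{59081}\right) = \left(-129\right) \left(- \frac{1}{59081}\right) = \frac{129}{59081}$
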